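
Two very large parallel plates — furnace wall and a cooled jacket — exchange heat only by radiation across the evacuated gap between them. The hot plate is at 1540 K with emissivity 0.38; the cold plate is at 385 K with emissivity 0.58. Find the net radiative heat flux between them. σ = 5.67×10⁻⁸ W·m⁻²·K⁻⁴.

q ≈ 94700 W/m²

For two infinite grey parallel plates, q = σ(T₁⁴ − T₂⁴)/(1/ε₁ + 1/ε₂ − 1).
T₁⁴ − T₂⁴ = 5.624×10¹² − 2.197×10¹⁰ = 5.603×10¹² K⁴.
1/ε₁ + 1/ε₂ − 1 = 2.632 + 1.724 − 1 = 3.356.
q = 5.67×10⁻⁸ × 5.603×10¹² / 3.356.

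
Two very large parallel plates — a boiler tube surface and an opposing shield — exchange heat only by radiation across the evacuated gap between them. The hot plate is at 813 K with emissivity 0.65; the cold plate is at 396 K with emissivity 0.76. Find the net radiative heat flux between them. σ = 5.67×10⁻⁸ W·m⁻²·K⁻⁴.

For two infinite grey parallel plates, q = σ(T₁⁴ − T₂⁴)/(1/ε₁ + 1/ε₂ − 1).
T₁⁴ − T₂⁴ = 4.369×10¹¹ − 2.459×10¹⁰ = 4.123×10¹¹ K⁴.
1/ε₁ + 1/ε₂ − 1 = 1.538 + 1.316 − 1 = 1.854.
q = 5.67×10⁻⁸ × 4.123×10¹¹ / 1.854.

q ≈ 12600 W/m²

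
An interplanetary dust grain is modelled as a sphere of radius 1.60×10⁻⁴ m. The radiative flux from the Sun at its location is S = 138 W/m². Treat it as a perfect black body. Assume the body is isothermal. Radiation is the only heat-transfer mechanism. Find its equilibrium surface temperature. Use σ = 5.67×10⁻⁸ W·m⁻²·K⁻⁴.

At equilibrium, absorbed power = emitted power.
Absorbing cross-section = πr² = 8.042×10⁻⁸ m²; emitting surface = 4πr² = 3.217×10⁻⁷ m² (ratio 4).
S·A_cross = εσ·A_surf·T⁴  ⇒  T⁴ = S/(4σ).
T⁴ = 1.00·138/(4·5.67×10⁻⁸) = 6.085×10⁸ K⁴.
T = (6.085×10⁸)^(1/4).

T ≈ 157 K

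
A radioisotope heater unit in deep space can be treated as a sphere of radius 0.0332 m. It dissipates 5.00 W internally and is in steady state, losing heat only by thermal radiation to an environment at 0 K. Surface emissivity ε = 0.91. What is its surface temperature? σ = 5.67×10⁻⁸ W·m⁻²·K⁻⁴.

T ≈ 289 K

Steady state: internal power = radiated power, P = εσA T⁴.
Radiating area A = 4πr² = 0.01385 m².
T⁴ = P/(εσA) = 5.00/(0.91·5.67×10⁻⁸·0.01385) = 6.996×10⁹ K⁴.
T = (6.996×10⁹)^(1/4).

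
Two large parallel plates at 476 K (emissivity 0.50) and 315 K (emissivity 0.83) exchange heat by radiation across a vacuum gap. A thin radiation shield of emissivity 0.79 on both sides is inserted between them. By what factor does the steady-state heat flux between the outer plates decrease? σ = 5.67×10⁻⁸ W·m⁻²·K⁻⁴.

Without shield: q₀ = σΔ(T⁴)/(1/ε₁+1/ε₂−1) with denominator 2.205.
With shield the two gaps are in series; the resistances add: (1/ε₁+1/ε_s−1)+(1/ε_s+1/ε₂−1) = 2.266+1.471 = 3.736.
Heat-flux ratio q₀/q = 3.736/2.205.

factor ≈ 1.69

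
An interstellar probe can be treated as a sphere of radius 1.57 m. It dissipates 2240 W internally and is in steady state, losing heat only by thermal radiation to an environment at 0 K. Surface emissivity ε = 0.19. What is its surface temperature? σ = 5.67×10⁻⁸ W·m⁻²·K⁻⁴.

Steady state: internal power = radiated power, P = εσA T⁴.
Radiating area A = 4πr² = 30.97 m².
T⁴ = P/(εσA) = 2240/(0.19·5.67×10⁻⁸·30.97) = 6.713×10⁹ K⁴.
T = (6.713×10⁹)^(1/4).

T ≈ 286 K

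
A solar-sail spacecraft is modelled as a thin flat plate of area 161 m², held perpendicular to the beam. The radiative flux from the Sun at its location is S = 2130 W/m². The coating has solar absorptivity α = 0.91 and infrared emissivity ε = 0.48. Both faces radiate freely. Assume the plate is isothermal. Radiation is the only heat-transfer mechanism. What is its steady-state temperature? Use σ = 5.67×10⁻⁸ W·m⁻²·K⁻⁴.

At equilibrium, absorbed power = emitted power.
Absorbing cross-section = A = 161.0 m²; emitting surface = 2A = 322.0 m² (ratio 2).
αS·A_cross = εσ·A_surf·T⁴  ⇒  T⁴ = αS/(ε·2σ).
T⁴ = 0.910·2130/(0.48·2·5.67×10⁻⁸) = 3.561×10¹⁰ K⁴.
T = (3.561×10¹⁰)^(1/4).

T ≈ 434 K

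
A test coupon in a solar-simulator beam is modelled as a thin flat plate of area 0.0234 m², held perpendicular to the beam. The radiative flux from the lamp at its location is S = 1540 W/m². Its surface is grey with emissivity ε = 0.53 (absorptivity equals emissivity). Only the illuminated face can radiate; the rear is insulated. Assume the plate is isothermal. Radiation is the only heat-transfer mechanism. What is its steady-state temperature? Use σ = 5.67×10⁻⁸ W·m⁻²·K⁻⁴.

At equilibrium, absorbed power = emitted power.
Absorbing cross-section = A = 0.02340 m²; emitting surface = A = 0.02340 m² (ratio 1).
εS·A_cross = εσ·A_surf·T⁴  ⇒  T⁴ = S/(1σ)   (ε cancels).
T⁴ = 1540/(1·5.67×10⁻⁸) = 2.716×10¹⁰ K⁴.
T = (2.716×10¹⁰)^(1/4).

T ≈ 406 K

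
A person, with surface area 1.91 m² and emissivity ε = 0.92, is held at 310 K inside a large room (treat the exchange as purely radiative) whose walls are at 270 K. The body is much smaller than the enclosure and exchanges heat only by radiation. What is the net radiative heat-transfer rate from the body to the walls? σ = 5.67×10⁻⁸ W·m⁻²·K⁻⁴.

For a small grey body in a large enclosure: P_net = εσA(T_body⁴ − T_wall⁴).
A = 1.91 m²; T_body⁴ − T_wall⁴ = 9.235×10⁹ − 5.314×10⁹ = 3.921×10⁹ K⁴.
|P_net| = 0.92·5.67×10⁻⁸·1.910·3.921×10⁹.

P_net ≈ 391 W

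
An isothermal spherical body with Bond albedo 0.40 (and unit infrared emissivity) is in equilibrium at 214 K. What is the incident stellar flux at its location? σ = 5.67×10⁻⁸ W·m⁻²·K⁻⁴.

S ≈ 793 W/m²

(1−a)S·πr² = σ·4πr²·T⁴ ⇒ S = 4σT⁴/(1−a).
S = 4·5.67×10⁻⁸·2.097×10⁹/0.600.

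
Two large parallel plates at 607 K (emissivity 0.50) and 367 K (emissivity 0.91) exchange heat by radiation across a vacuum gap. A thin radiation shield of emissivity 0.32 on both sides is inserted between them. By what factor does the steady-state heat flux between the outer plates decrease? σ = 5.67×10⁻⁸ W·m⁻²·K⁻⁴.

factor ≈ 3.50

Without shield: q₀ = σΔ(T⁴)/(1/ε₁+1/ε₂−1) with denominator 2.099.
With shield the two gaps are in series; the resistances add: (1/ε₁+1/ε_s−1)+(1/ε_s+1/ε₂−1) = 4.125+3.224 = 7.349.
Heat-flux ratio q₀/q = 7.349/2.099.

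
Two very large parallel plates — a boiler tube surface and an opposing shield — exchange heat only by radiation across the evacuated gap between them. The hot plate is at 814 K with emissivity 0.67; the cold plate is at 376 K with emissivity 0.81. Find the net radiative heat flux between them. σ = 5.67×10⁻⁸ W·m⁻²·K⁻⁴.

For two infinite grey parallel plates, q = σ(T₁⁴ − T₂⁴)/(1/ε₁ + 1/ε₂ − 1).
T₁⁴ − T₂⁴ = 4.390×10¹¹ − 1.999×10¹⁰ = 4.190×10¹¹ K⁴.
1/ε₁ + 1/ε₂ − 1 = 1.493 + 1.235 − 1 = 1.727.
q = 5.67×10⁻⁸ × 4.190×10¹¹ / 1.727.

q ≈ 13800 W/m²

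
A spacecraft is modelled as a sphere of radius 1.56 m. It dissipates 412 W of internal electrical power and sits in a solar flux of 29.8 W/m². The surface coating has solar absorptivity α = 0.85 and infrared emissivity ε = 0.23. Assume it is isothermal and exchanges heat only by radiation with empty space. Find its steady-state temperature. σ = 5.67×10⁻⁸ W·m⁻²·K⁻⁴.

At steady state, absorbed solar power + internal power = radiated power.
Absorbed: α·S·A_cross = 0.85·29.8·7.645 = 193.7 W (cross-section πr²).
Total input = 193.7 + 412 = 605.7 W.
Radiated: εσ·A_surf·T⁴ with A_surf = 4πr² = 30.58 m².
T⁴ = 605.7/(0.23·5.67×10⁻⁸·30.58) = 1.519×10⁹ K⁴.

T ≈ 197 K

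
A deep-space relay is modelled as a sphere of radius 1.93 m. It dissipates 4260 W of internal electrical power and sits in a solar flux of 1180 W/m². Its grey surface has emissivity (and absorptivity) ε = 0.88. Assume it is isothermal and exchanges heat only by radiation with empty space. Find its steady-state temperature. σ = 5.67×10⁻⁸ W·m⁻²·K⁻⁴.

At steady state, absorbed solar power + internal power = radiated power.
Absorbed: α·S·A_cross = 0.88·1180·11.70 = 12150 W (cross-section πr²).
Total input = 12150 + 4260 = 16410 W.
Radiated: εσ·A_surf·T⁴ with A_surf = 4πr² = 46.81 m².
T⁴ = 16410/(0.88·5.67×10⁻⁸·46.81) = 7.027×10⁹ K⁴.

T ≈ 290 K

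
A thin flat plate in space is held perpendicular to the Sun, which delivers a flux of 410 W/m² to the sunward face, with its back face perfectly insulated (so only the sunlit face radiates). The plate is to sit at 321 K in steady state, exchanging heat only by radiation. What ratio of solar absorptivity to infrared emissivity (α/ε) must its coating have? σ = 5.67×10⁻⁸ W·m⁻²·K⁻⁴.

Balance: αS·A = εσ·1A·T⁴ ⇒ α/ε = σT⁴/S.
α/ε = 5.67×10⁻⁸·(321)⁴/410 = 5.67×10⁻⁸·1.062×10¹⁰/410.

α/ε ≈ 1.47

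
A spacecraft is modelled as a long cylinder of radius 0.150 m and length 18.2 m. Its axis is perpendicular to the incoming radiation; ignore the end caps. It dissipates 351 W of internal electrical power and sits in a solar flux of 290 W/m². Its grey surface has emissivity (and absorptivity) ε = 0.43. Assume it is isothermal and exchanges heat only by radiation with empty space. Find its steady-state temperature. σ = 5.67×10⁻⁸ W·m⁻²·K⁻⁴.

T ≈ 223 K

At steady state, absorbed solar power + internal power = radiated power.
Absorbed: α·S·A_cross = 0.43·290·5.460 = 680.9 W (cross-section 2rL).
Total input = 680.9 + 351 = 1032 W.
Radiated: εσ·A_surf·T⁴ with A_surf = 2πrL = 17.15 m².
T⁴ = 1032/(0.43·5.67×10⁻⁸·17.15) = 2.467×10⁹ K⁴.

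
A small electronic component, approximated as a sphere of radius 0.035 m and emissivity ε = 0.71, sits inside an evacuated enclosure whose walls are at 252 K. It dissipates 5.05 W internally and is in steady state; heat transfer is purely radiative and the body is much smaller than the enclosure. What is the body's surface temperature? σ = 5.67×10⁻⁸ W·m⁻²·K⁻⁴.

For a small grey body in a large enclosure, net radiated power = εσA(T⁴ − T_w⁴).
Steady state: P = εσA(T⁴ − T_w⁴) with A = 4πr² = 0.01539 m².
T⁴ = P/(εσA) + T_w⁴ = 5.05/(0.71·5.67×10⁻⁸·0.01539) + (252)⁴
    = 8.149×10⁹ + 4.033×10⁹ = 1.218×10¹⁰ K⁴.

T ≈ 332 K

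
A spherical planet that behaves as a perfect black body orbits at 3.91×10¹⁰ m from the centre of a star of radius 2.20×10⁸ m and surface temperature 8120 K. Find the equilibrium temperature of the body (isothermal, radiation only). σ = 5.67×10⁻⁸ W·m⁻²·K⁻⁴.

T ≈ 431 K

The star's surface emits σT_*⁴; at distance d the flux is S = σT_*⁴(R_*/d)².
S = 5.67×10⁻⁸·(8120)⁴·(2.20×10⁸/3.91×10¹⁰)² = 7804 W/m².
For an isothermal sphere T⁴ = (1−a)S/(4σ) = 3.441×10¹⁰ K⁴.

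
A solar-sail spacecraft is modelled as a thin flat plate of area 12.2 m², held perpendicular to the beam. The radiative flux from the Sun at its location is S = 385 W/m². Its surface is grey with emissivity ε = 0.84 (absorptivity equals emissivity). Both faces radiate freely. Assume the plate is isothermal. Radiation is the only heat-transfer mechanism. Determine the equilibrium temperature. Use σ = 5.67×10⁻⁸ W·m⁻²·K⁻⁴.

At equilibrium, absorbed power = emitted power.
Absorbing cross-section = A = 12.20 m²; emitting surface = 2A = 24.40 m² (ratio 2).
εS·A_cross = εσ·A_surf·T⁴  ⇒  T⁴ = S/(2σ)   (ε cancels).
T⁴ = 385/(2·5.67×10⁻⁸) = 3.395×10⁹ K⁴.
T = (3.395×10⁹)^(1/4).

T ≈ 241 K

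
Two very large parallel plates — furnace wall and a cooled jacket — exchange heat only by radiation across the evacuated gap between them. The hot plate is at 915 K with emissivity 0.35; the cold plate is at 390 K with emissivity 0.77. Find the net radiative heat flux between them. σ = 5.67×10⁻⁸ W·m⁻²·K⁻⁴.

For two infinite grey parallel plates, q = σ(T₁⁴ − T₂⁴)/(1/ε₁ + 1/ε₂ − 1).
T₁⁴ − T₂⁴ = 7.009×10¹¹ − 2.313×10¹⁰ = 6.778×10¹¹ K⁴.
1/ε₁ + 1/ε₂ − 1 = 2.857 + 1.299 − 1 = 3.156.
q = 5.67×10⁻⁸ × 6.778×10¹¹ / 3.156.

q ≈ 12200 W/m²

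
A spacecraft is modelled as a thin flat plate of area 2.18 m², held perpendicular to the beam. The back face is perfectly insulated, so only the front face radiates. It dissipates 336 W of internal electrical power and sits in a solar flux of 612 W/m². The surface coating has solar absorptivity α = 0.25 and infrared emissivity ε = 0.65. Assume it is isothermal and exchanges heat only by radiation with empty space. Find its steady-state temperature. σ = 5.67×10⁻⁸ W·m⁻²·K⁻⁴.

T ≈ 302 K

At steady state, absorbed solar power + internal power = radiated power.
Absorbed: α·S·A_cross = 0.25·612·2.180 = 333.5 W (cross-section A).
Total input = 333.5 + 336 = 669.5 W.
Radiated: εσ·A_surf·T⁴ with A_surf = A = 2.180 m².
T⁴ = 669.5/(0.65·5.67×10⁻⁸·2.180) = 8.333×10⁹ K⁴.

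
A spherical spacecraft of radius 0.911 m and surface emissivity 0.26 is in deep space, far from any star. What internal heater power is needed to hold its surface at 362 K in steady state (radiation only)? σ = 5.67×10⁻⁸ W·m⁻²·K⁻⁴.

P = εσ·4πr²·T⁴.
4πr² = 10.43 m²; T⁴ = 1.717×10¹⁰ K⁴.
P = 0.26·5.67×10⁻⁸·10.43·1.717×10¹⁰.

P ≈ 2640 W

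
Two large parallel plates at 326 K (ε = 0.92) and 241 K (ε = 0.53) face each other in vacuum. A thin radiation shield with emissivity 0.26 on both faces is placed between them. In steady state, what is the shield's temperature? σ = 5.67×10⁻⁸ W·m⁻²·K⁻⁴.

In steady state the net flux on the hot side equals that on the cold side.
σ(T₁⁴−T_s⁴)/D₁ = σ(T_s⁴−T₂⁴)/D₂, with D₁ = 1/ε₁+1/ε_s−1 = 3.933, D₂ = 1/ε_s+1/ε₂−1 = 4.733.
Solve for T_s⁴: T_s⁴ = (D₂·T₁⁴ + D₁·T₂⁴)/(D₁+D₂) = 7.700×10⁹ K⁴.

T_s ≈ 296 K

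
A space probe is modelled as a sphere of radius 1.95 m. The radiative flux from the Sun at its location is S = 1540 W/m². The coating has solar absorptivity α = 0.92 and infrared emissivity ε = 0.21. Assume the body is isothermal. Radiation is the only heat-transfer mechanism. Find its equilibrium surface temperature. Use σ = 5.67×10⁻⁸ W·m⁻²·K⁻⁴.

T ≈ 415 K

At equilibrium, absorbed power = emitted power.
Absorbing cross-section = πr² = 11.95 m²; emitting surface = 4πr² = 47.78 m² (ratio 4).
αS·A_cross = εσ·A_surf·T⁴  ⇒  T⁴ = αS/(ε·4σ).
T⁴ = 0.920·1540/(0.21·4·5.67×10⁻⁸) = 2.975×10¹⁰ K⁴.
T = (2.975×10¹⁰)^(1/4).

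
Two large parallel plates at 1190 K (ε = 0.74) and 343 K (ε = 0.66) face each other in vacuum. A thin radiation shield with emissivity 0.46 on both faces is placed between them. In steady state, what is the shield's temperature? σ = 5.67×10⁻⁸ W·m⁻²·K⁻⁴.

T_s ≈ 1010 K

In steady state the net flux on the hot side equals that on the cold side.
σ(T₁⁴−T_s⁴)/D₁ = σ(T_s⁴−T₂⁴)/D₂, with D₁ = 1/ε₁+1/ε_s−1 = 2.525, D₂ = 1/ε_s+1/ε₂−1 = 2.689.
Solve for T_s⁴: T_s⁴ = (D₂·T₁⁴ + D₁·T₂⁴)/(D₁+D₂) = 1.041×10¹² K⁴.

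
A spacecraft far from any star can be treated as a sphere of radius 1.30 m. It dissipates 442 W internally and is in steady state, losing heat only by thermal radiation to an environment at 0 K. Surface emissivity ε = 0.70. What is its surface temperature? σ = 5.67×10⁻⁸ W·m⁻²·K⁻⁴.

Steady state: internal power = radiated power, P = εσA T⁴.
Radiating area A = 4πr² = 21.24 m².
T⁴ = P/(εσA) = 442/(0.70·5.67×10⁻⁸·21.24) = 5.244×10⁸ K⁴.
T = (5.244×10⁸)^(1/4).

T ≈ 151 K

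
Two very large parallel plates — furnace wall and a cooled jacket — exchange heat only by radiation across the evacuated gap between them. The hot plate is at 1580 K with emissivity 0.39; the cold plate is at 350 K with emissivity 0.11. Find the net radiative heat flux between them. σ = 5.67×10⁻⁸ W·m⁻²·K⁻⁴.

For two infinite grey parallel plates, q = σ(T₁⁴ − T₂⁴)/(1/ε₁ + 1/ε₂ − 1).
T₁⁴ − T₂⁴ = 6.232×10¹² − 1.501×10¹⁰ = 6.217×10¹² K⁴.
1/ε₁ + 1/ε₂ − 1 = 2.564 + 9.091 − 1 = 10.66.
q = 5.67×10⁻⁸ × 6.217×10¹² / 10.66.

q ≈ 33100 W/m²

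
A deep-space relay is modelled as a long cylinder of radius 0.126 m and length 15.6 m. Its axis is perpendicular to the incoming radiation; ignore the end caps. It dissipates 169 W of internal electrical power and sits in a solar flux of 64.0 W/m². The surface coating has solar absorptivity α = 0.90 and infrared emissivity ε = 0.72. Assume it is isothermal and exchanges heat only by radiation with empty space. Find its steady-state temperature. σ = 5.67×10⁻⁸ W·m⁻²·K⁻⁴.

At steady state, absorbed solar power + internal power = radiated power.
Absorbed: α·S·A_cross = 0.90·64.0·3.931 = 226.4 W (cross-section 2rL).
Total input = 226.4 + 169 = 395.4 W.
Radiated: εσ·A_surf·T⁴ with A_surf = 2πrL = 12.35 m².
T⁴ = 395.4/(0.72·5.67×10⁻⁸·12.35) = 7.843×10⁸ K⁴.

T ≈ 167 K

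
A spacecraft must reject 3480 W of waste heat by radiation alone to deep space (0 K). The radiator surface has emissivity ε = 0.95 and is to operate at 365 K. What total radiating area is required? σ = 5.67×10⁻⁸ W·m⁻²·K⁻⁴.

A ≈ 3.64 m²

P = εσA T⁴ ⇒ A = P/(εσT⁴).
T⁴ = 1.775×10¹⁰ K⁴.
A = 3480/(0.95 × 5.67×10⁻⁸ × 1.775×10¹⁰).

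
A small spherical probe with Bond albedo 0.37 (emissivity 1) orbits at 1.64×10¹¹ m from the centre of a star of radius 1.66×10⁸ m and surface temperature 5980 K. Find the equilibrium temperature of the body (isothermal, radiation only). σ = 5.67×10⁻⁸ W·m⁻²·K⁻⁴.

T ≈ 120 K

The star's surface emits σT_*⁴; at distance d the flux is S = σT_*⁴(R_*/d)².
S = 5.67×10⁻⁸·(5980)⁴·(1.66×10⁸/1.64×10¹¹)² = 74.29 W/m².
For an isothermal sphere T⁴ = (1−a)S/(4σ) = 2.064×10⁸ K⁴.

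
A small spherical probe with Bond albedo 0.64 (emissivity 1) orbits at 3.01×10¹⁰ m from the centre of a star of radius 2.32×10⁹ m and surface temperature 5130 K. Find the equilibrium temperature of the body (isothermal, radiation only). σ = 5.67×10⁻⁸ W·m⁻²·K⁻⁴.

T ≈ 780 K

The star's surface emits σT_*⁴; at distance d the flux is S = σT_*⁴(R_*/d)².
S = 5.67×10⁻⁸·(5130)⁴·(2.32×10⁹/3.01×10¹⁰)² = 2.333×10⁵ W/m².
For an isothermal sphere T⁴ = (1−a)S/(4σ) = 3.703×10¹¹ K⁴.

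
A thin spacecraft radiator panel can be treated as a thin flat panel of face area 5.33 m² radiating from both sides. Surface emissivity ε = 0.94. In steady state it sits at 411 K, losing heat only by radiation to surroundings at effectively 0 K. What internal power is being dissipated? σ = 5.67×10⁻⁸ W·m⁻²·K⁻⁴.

P ≈ 16200 W

Steady state: P = εσA T⁴.
A = 2·5.33 = 10.66 m²; T⁴ = (411)⁴ = 2.853×10¹⁰ K⁴.
P = 0.94 × 5.67×10⁻⁸ × 10.66 × 2.853×10¹⁰.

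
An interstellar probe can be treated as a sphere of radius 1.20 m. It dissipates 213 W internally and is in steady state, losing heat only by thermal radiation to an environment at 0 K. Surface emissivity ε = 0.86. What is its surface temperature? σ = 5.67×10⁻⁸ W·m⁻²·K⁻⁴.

Steady state: internal power = radiated power, P = εσA T⁴.
Radiating area A = 4πr² = 18.10 m².
T⁴ = P/(εσA) = 213/(0.86·5.67×10⁻⁸·18.10) = 2.414×10⁸ K⁴.
T = (2.414×10⁸)^(1/4).

T ≈ 125 K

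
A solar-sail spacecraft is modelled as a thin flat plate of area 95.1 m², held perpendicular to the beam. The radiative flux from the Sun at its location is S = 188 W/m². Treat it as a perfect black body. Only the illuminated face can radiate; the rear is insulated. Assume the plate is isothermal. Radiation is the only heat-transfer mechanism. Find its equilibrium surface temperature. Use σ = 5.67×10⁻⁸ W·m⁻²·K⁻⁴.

At equilibrium, absorbed power = emitted power.
Absorbing cross-section = A = 95.10 m²; emitting surface = A = 95.10 m² (ratio 1).
S·A_cross = εσ·A_surf·T⁴  ⇒  T⁴ = S/(1σ).
T⁴ = 1.00·188/(1·5.67×10⁻⁸) = 3.316×10⁹ K⁴.
T = (3.316×10⁹)^(1/4).

T ≈ 240 K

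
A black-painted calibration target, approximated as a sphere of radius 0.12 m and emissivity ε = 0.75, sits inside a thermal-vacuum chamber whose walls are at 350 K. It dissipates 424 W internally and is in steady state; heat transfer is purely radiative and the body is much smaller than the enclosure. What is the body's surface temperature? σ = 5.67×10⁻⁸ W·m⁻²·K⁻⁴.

T ≈ 515 K

For a small grey body in a large enclosure, net radiated power = εσA(T⁴ − T_w⁴).
Steady state: P = εσA(T⁴ − T_w⁴) with A = 4πr² = 0.1810 m².
T⁴ = P/(εσA) + T_w⁴ = 424/(0.75·5.67×10⁻⁸·0.1810) + (350)⁴
    = 5.510×10¹⁰ + 1.501×10¹⁰ = 7.011×10¹⁰ K⁴.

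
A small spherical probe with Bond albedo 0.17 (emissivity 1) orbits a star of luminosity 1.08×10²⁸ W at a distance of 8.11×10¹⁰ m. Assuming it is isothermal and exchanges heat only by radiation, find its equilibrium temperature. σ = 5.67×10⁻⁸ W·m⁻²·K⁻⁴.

T ≈ 832 K

First find the stellar flux at distance d: S = L/(4πd²) = 1.08×10²⁸/(4π·(8.11×10¹⁰)²) = 1.307×10⁵ W/m².
For an isothermal sphere, absorbed (1−a)S·πr² = emitted σ·4πr²·T⁴, so T⁴ = (1−a)S/(4σ).
T⁴ = 0.830·1.307×10⁵/(4·5.67×10⁻⁸) = 4.782×10¹¹ K⁴.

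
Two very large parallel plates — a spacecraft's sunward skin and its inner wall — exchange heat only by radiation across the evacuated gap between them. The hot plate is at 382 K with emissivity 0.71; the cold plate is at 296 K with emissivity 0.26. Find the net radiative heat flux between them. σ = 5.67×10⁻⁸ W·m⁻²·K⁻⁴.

For two infinite grey parallel plates, q = σ(T₁⁴ − T₂⁴)/(1/ε₁ + 1/ε₂ − 1).
T₁⁴ − T₂⁴ = 2.129×10¹⁰ − 7.677×10⁹ = 1.362×10¹⁰ K⁴.
1/ε₁ + 1/ε₂ − 1 = 1.408 + 3.846 − 1 = 4.255.
q = 5.67×10⁻⁸ × 1.362×10¹⁰ / 4.255.

q ≈ 181 W/m²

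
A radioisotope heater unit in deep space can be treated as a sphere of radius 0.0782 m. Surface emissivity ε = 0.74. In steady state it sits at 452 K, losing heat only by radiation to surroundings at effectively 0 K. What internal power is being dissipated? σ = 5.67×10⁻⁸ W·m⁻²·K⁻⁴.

P ≈ 135 W

Steady state: P = εσA T⁴.
A = 4πr² = 0.07685 m²; T⁴ = (452)⁴ = 4.174×10¹⁰ K⁴.
P = 0.74 × 5.67×10⁻⁸ × 0.07685 × 4.174×10¹⁰.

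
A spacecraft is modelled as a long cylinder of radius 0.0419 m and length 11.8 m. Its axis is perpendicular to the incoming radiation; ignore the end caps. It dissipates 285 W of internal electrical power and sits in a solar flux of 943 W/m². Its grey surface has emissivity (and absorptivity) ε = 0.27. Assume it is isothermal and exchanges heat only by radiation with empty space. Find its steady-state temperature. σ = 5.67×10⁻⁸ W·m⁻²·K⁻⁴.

T ≈ 326 K

At steady state, absorbed solar power + internal power = radiated power.
Absorbed: α·S·A_cross = 0.27·943·0.9888 = 251.8 W (cross-section 2rL).
Total input = 251.8 + 285 = 536.8 W.
Radiated: εσ·A_surf·T⁴ with A_surf = 2πrL = 3.107 m².
T⁴ = 536.8/(0.27·5.67×10⁻⁸·3.107) = 1.129×10¹⁰ K⁴.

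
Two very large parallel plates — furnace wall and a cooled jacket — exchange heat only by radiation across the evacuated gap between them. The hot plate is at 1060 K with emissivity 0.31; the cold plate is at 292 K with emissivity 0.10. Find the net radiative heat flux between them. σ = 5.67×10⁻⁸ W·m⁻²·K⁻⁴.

q ≈ 5820 W/m²

For two infinite grey parallel plates, q = σ(T₁⁴ − T₂⁴)/(1/ε₁ + 1/ε₂ − 1).
T₁⁴ − T₂⁴ = 1.262×10¹² − 7.270×10⁹ = 1.255×10¹² K⁴.
1/ε₁ + 1/ε₂ − 1 = 3.226 + 10.00 − 1 = 12.23.
q = 5.67×10⁻⁸ × 1.255×10¹² / 12.23.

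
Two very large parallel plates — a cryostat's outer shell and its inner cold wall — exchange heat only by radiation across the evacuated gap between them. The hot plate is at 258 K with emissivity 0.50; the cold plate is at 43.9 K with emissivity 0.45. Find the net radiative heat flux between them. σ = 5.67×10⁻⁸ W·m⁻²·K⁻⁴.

q ≈ 77.9 W/m²

For two infinite grey parallel plates, q = σ(T₁⁴ − T₂⁴)/(1/ε₁ + 1/ε₂ − 1).
T₁⁴ − T₂⁴ = 4.431×10⁹ − 3.714×10⁶ = 4.427×10⁹ K⁴.
1/ε₁ + 1/ε₂ − 1 = 2.000 + 2.222 − 1 = 3.222.
q = 5.67×10⁻⁸ × 4.427×10⁹ / 3.222.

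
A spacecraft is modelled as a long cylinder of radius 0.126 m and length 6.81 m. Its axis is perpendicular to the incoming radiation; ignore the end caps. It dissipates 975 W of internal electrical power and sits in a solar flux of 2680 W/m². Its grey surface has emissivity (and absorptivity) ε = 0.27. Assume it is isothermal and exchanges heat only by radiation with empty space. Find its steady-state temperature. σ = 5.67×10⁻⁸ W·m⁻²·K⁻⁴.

T ≈ 405 K

At steady state, absorbed solar power + internal power = radiated power.
Absorbed: α·S·A_cross = 0.27·2680·1.716 = 1242 W (cross-section 2rL).
Total input = 1242 + 975 = 2217 W.
Radiated: εσ·A_surf·T⁴ with A_surf = 2πrL = 5.391 m².
T⁴ = 2217/(0.27·5.67×10⁻⁸·5.391) = 2.686×10¹⁰ K⁴.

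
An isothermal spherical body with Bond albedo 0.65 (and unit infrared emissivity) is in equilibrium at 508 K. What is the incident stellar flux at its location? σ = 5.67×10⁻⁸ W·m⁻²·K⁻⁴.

(1−a)S·πr² = σ·4πr²·T⁴ ⇒ S = 4σT⁴/(1−a).
S = 4·5.67×10⁻⁸·6.660×10¹⁰/0.350.

S ≈ 43200 W/m²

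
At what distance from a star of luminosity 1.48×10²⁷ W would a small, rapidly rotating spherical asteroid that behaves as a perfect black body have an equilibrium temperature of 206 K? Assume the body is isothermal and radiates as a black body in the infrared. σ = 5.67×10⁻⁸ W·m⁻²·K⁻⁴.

For an isothermal black-emitting sphere, (1−a)S·πr² = σ·4πr²·T⁴ ⇒ S = 4σT⁴/(1−a).
S = 4·5.67×10⁻⁸·(206)⁴/1.00 = 408.4 W/m².
Flux falls as S = L/(4πd²), so d = √(L/(4πS)) = √(1.48×10²⁷/(4π·408.4)).

d ≈ 5.37×10¹¹ m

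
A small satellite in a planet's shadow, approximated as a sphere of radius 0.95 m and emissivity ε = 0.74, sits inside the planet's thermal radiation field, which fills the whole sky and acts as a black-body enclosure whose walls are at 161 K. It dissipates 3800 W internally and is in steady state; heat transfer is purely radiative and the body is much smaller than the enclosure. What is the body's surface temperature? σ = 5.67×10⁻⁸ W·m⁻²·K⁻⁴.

For a small grey body in a large enclosure, net radiated power = εσA(T⁴ − T_w⁴).
Steady state: P = εσA(T⁴ − T_w⁴) with A = 4πr² = 11.34 m².
T⁴ = P/(εσA) + T_w⁴ = 3800/(0.74·5.67×10⁻⁸·11.34) + (161)⁴
    = 7.986×10⁹ + 6.719×10⁸ = 8.658×10⁹ K⁴.

T ≈ 305 K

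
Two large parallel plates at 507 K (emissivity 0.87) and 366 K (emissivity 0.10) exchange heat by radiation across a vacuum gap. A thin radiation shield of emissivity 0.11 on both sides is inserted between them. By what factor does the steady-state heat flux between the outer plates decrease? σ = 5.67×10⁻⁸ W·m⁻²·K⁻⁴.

Without shield: q₀ = σΔ(T⁴)/(1/ε₁+1/ε₂−1) with denominator 10.15.
With shield the two gaps are in series; the resistances add: (1/ε₁+1/ε_s−1)+(1/ε_s+1/ε₂−1) = 9.240+18.09 = 27.33.
Heat-flux ratio q₀/q = 27.33/10.15.

factor ≈ 2.69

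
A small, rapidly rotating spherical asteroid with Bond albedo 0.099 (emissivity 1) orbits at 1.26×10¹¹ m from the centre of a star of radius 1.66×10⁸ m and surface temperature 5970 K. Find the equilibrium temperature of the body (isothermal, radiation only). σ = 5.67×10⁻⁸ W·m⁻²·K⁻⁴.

The star's surface emits σT_*⁴; at distance d the flux is S = σT_*⁴(R_*/d)².
S = 5.67×10⁻⁸·(5970)⁴·(1.66×10⁸/1.26×10¹¹)² = 125.0 W/m².
For an isothermal sphere T⁴ = (1−a)S/(4σ) = 4.966×10⁸ K⁴.

T ≈ 149 K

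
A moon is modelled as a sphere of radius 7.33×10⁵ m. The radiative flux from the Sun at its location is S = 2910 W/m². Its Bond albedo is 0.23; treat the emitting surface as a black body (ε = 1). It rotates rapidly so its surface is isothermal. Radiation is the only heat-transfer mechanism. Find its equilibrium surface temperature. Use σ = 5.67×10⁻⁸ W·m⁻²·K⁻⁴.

At equilibrium, absorbed power = emitted power.
Absorbing cross-section = πr² = 1.688×10¹² m²; emitting surface = 4πr² = 6.752×10¹² m² (ratio 4).
(1−a)S·A_cross = εσ·A_surf·T⁴  ⇒  T⁴ = (1−a)S/(4σ).
T⁴ = 0.770·2910/(4·5.67×10⁻⁸) = 9.880×10⁹ K⁴.
T = (9.880×10⁹)^(1/4).

T ≈ 315 K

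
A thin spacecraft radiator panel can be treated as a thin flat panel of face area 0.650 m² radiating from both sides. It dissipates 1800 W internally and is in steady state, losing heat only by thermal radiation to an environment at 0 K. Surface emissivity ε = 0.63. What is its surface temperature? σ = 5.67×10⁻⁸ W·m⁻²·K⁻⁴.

T ≈ 444 K

Steady state: internal power = radiated power, P = εσA T⁴.
Radiating area A = 2·0.650 = 1.300 m².
T⁴ = P/(εσA) = 1800/(0.63·5.67×10⁻⁸·1.300) = 3.876×10¹⁰ K⁴.
T = (3.876×10¹⁰)^(1/4).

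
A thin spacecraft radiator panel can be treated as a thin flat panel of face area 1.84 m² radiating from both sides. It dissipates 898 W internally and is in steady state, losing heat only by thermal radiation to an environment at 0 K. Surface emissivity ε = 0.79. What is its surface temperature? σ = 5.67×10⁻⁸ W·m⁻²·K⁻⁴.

Steady state: internal power = radiated power, P = εσA T⁴.
Radiating area A = 2·1.84 = 3.680 m².
T⁴ = P/(εσA) = 898/(0.79·5.67×10⁻⁸·3.680) = 5.448×10⁹ K⁴.
T = (5.448×10⁹)^(1/4).

T ≈ 272 K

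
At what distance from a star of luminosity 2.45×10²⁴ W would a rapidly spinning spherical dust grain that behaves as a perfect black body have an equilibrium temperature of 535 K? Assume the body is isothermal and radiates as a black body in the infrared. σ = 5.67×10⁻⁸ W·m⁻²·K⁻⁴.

d ≈ 3.24×10⁹ m

For an isothermal black-emitting sphere, (1−a)S·πr² = σ·4πr²·T⁴ ⇒ S = 4σT⁴/(1−a).
S = 4·5.67×10⁻⁸·(535)⁴/1.00 = 18580 W/m².
Flux falls as S = L/(4πd²), so d = √(L/(4πS)) = √(2.45×10²⁴/(4π·18580)).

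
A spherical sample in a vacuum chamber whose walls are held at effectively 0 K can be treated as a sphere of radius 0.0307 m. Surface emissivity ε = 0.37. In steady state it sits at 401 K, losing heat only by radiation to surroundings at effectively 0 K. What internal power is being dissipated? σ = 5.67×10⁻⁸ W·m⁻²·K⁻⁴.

P ≈ 6.42 W

Steady state: P = εσA T⁴.
A = 4πr² = 0.01184 m²; T⁴ = (401)⁴ = 2.586×10¹⁰ K⁴.
P = 0.37 × 5.67×10⁻⁸ × 0.01184 × 2.586×10¹⁰.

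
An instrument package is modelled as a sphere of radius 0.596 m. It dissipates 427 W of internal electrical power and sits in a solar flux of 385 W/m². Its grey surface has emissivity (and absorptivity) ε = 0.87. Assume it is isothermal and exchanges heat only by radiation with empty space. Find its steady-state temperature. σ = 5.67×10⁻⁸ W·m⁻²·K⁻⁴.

At steady state, absorbed solar power + internal power = radiated power.
Absorbed: α·S·A_cross = 0.87·385·1.116 = 373.8 W (cross-section πr²).
Total input = 373.8 + 427 = 800.8 W.
Radiated: εσ·A_surf·T⁴ with A_surf = 4πr² = 4.464 m².
T⁴ = 800.8/(0.87·5.67×10⁻⁸·4.464) = 3.637×10⁹ K⁴.

T ≈ 246 K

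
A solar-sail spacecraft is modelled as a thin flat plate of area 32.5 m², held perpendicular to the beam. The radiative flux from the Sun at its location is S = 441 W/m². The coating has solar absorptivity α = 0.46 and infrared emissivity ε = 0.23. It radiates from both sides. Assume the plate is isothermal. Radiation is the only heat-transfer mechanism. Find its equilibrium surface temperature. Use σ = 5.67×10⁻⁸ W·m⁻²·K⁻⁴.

At equilibrium, absorbed power = emitted power.
Absorbing cross-section = A = 32.50 m²; emitting surface = 2A = 65.00 m² (ratio 2).
αS·A_cross = εσ·A_surf·T⁴  ⇒  T⁴ = αS/(ε·2σ).
T⁴ = 0.460·441/(0.23·2·5.67×10⁻⁸) = 7.778×10⁹ K⁴.
T = (7.778×10⁹)^(1/4).

T ≈ 297 K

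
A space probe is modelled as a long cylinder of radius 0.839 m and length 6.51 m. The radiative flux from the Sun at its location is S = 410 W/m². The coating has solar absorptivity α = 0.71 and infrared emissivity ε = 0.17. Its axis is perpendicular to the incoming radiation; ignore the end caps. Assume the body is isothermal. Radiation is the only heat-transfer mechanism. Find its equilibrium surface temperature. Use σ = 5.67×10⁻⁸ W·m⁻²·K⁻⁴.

At equilibrium, absorbed power = emitted power.
Absorbing cross-section = 2rL = 10.92 m²; emitting surface = 2πrL = 34.32 m² (ratio π).
αS·A_cross = εσ·A_surf·T⁴  ⇒  T⁴ = αS/(ε·πσ).
T⁴ = 0.710·410/(0.17·π·5.67×10⁻⁸) = 9.613×10⁹ K⁴.
T = (9.613×10⁹)^(1/4).

T ≈ 313 K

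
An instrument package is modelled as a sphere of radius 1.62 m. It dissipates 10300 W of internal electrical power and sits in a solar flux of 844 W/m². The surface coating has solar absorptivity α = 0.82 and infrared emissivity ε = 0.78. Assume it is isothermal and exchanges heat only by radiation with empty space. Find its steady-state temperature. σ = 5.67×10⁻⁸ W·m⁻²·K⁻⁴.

At steady state, absorbed solar power + internal power = radiated power.
Absorbed: α·S·A_cross = 0.82·844·8.245 = 5706 W (cross-section πr²).
Total input = 5706 + 10300 = 16010 W.
Radiated: εσ·A_surf·T⁴ with A_surf = 4πr² = 32.98 m².
T⁴ = 16010/(0.78·5.67×10⁻⁸·32.98) = 1.097×10¹⁰ K⁴.

T ≈ 324 K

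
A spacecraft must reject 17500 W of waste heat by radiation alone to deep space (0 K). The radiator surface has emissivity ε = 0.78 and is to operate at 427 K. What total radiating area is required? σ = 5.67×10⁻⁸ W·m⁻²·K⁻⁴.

P = εσA T⁴ ⇒ A = P/(εσT⁴).
T⁴ = 3.324×10¹⁰ K⁴.
A = 17500/(0.78 × 5.67×10⁻⁸ × 3.324×10¹⁰).

A ≈ 11.9 m²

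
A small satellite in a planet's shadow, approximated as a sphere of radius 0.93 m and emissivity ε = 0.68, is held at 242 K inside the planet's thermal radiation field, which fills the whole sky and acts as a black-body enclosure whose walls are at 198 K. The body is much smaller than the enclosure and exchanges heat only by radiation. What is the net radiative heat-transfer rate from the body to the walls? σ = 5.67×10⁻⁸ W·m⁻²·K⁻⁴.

P_net ≈ 793 W

For a small grey body in a large enclosure: P_net = εσA(T_body⁴ − T_wall⁴).
A = 4πr² = 10.87 m²; T_body⁴ − T_wall⁴ = 3.430×10⁹ − 1.537×10⁹ = 1.893×10⁹ K⁴.
|P_net| = 0.68·5.67×10⁻⁸·10.87·1.893×10⁹.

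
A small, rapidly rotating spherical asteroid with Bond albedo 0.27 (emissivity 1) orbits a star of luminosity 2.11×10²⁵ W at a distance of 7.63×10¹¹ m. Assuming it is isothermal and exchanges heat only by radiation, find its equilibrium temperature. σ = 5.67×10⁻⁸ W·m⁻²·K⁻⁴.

First find the stellar flux at distance d: S = L/(4πd²) = 2.11×10²⁵/(4π·(7.63×10¹¹)²) = 2.884 W/m².
For an isothermal sphere, absorbed (1−a)S·πr² = emitted σ·4πr²·T⁴, so T⁴ = (1−a)S/(4σ).
T⁴ = 0.730·2.884/(4·5.67×10⁻⁸) = 9.283×10⁶ K⁴.

T ≈ 55.2 K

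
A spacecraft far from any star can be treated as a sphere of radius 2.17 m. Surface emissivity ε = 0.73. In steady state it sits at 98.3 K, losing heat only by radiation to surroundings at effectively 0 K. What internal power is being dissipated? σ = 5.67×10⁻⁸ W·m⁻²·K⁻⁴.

Steady state: P = εσA T⁴.
A = 4πr² = 59.17 m²; T⁴ = (98.3)⁴ = 9.337×10⁷ K⁴.
P = 0.73 × 5.67×10⁻⁸ × 59.17 × 9.337×10⁷.

P ≈ 229 W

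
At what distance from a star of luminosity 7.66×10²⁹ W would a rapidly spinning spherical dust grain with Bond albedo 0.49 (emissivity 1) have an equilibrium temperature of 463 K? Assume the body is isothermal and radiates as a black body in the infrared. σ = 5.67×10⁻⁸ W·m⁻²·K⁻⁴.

d ≈ 1.73×10¹² m

For an isothermal black-emitting sphere, (1−a)S·πr² = σ·4πr²·T⁴ ⇒ S = 4σT⁴/(1−a).
S = 4·5.67×10⁻⁸·(463)⁴/0.510 = 20440 W/m².
Flux falls as S = L/(4πd²), so d = √(L/(4πS)) = √(7.66×10²⁹/(4π·20440)).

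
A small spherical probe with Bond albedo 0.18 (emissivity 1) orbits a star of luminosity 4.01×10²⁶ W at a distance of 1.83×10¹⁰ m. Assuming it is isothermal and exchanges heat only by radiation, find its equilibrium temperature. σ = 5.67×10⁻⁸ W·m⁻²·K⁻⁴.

First find the stellar flux at distance d: S = L/(4πd²) = 4.01×10²⁶/(4π·(1.83×10¹⁰)²) = 95290 W/m².
For an isothermal sphere, absorbed (1−a)S·πr² = emitted σ·4πr²·T⁴, so T⁴ = (1−a)S/(4σ).
T⁴ = 0.820·95290/(4·5.67×10⁻⁸) = 3.445×10¹¹ K⁴.

T ≈ 766 K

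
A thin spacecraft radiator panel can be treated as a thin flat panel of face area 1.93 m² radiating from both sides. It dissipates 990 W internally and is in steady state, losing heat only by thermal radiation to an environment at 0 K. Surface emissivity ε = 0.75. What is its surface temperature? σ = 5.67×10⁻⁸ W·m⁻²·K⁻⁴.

Steady state: internal power = radiated power, P = εσA T⁴.
Radiating area A = 2·1.93 = 3.860 m².
T⁴ = P/(εσA) = 990/(0.75·5.67×10⁻⁸·3.860) = 6.031×10⁹ K⁴.
T = (6.031×10⁹)^(1/4).

T ≈ 279 K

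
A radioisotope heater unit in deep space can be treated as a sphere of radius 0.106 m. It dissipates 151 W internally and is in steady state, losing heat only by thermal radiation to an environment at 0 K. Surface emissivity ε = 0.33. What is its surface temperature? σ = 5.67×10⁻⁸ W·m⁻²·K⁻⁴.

T ≈ 489 K

Steady state: internal power = radiated power, P = εσA T⁴.
Radiating area A = 4πr² = 0.1412 m².
T⁴ = P/(εσA) = 151/(0.33·5.67×10⁻⁸·0.1412) = 5.716×10¹⁰ K⁴.
T = (5.716×10¹⁰)^(1/4).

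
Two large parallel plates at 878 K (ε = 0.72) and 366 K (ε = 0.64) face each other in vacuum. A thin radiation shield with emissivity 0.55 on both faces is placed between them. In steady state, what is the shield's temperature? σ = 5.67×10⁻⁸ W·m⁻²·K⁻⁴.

T_s ≈ 750 K

In steady state the net flux on the hot side equals that on the cold side.
σ(T₁⁴−T_s⁴)/D₁ = σ(T_s⁴−T₂⁴)/D₂, with D₁ = 1/ε₁+1/ε_s−1 = 2.207, D₂ = 1/ε_s+1/ε₂−1 = 2.381.
Solve for T_s⁴: T_s⁴ = (D₂·T₁⁴ + D₁·T₂⁴)/(D₁+D₂) = 3.170×10¹¹ K⁴.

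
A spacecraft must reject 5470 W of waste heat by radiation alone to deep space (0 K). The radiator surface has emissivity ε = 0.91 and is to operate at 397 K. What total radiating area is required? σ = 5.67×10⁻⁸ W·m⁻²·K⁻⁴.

P = εσA T⁴ ⇒ A = P/(εσT⁴).
T⁴ = 2.484×10¹⁰ K⁴.
A = 5470/(0.91 × 5.67×10⁻⁸ × 2.484×10¹⁰).

A ≈ 4.27 m²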